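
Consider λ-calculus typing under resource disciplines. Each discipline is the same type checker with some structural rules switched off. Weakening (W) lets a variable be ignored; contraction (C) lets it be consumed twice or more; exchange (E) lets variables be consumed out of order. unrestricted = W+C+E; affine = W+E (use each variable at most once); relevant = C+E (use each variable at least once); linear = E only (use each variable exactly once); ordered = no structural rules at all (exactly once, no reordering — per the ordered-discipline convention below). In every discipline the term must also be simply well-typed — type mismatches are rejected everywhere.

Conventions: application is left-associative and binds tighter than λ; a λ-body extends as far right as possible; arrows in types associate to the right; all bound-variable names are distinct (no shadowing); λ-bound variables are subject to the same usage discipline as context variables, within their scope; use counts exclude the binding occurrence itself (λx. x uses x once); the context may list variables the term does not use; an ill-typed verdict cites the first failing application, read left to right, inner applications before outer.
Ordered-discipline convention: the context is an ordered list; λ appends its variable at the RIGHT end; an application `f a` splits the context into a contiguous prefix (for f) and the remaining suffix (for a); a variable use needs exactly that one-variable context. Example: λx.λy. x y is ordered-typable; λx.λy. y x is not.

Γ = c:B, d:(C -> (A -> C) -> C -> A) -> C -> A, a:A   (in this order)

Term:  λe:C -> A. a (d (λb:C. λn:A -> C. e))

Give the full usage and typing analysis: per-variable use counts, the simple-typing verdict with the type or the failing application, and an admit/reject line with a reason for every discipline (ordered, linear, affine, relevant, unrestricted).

counts: c=0, d=1, a=1, e (λ-bound)=1, b (λ-bound)=0, n (λ-bound)=0
use order (left to right): a, d, e
typing: ill-typed: non-arrow in function slot: A
ordered ✗ (a type mismatch blocks all five)
linear ✗ (the type mismatch rejects it)
affine ✗ (not simply typable)
relevant ✗ (fails simple typing)
unrestricted ✗ (a type mismatch blocks all five)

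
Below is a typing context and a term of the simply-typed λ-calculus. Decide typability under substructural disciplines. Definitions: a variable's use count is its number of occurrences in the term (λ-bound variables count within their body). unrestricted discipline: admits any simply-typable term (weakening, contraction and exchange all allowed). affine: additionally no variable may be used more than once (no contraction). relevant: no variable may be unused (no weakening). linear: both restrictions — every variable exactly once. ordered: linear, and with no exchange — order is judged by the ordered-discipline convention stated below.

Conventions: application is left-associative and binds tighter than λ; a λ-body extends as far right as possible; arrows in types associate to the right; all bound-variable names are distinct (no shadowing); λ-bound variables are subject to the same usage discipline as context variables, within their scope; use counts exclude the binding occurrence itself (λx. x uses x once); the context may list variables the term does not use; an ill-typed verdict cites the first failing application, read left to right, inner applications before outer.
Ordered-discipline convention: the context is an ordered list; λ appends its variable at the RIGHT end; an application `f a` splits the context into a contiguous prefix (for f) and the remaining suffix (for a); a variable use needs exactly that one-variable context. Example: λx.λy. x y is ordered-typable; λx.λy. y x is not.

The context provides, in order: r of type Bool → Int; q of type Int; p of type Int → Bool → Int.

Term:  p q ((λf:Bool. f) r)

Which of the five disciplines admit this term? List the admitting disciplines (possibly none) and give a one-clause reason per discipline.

admitting disciplines: none
counts: r ×1; q ×1; p ×1; f (bound) ×1
uses in reading order: p, q, f, r
typing: ill-typed: an argument Bool → Int mismatches the expected Bool
ordered ✗ (the type mismatch rejects it)
linear ✗ (not simply typable)
affine ✗ (fails simple typing)
relevant ✗ (a type mismatch blocks all five)
unrestricted ✗ (the type mismatch rejects it)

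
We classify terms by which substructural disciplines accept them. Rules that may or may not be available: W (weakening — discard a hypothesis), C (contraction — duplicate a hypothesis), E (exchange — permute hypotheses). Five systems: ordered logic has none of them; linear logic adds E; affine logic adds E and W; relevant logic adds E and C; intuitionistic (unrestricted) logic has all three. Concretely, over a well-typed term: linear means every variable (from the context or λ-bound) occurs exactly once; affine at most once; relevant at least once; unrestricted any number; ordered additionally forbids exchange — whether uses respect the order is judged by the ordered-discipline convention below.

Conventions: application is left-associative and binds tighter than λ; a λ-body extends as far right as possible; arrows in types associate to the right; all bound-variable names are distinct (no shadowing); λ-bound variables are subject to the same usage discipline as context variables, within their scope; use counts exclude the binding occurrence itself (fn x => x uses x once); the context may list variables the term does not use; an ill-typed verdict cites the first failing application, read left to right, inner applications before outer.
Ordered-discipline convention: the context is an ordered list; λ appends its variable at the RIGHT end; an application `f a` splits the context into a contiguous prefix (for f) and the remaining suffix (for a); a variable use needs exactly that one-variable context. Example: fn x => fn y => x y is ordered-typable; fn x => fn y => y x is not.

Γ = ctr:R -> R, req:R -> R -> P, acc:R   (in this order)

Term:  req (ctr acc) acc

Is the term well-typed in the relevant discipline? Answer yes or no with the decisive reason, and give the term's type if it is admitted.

yes — ctr, req, acc: all used, weakening unneeded; term : P
counts: ctr: 1×; req: 1×; acc: 2×
left-to-right use order: req, ctr, acc, acc
typing: ✓ — P
per-discipline verdicts: ordered ✗ · linear ✗ · affine ✗ · relevant ✓ · unrestricted ✓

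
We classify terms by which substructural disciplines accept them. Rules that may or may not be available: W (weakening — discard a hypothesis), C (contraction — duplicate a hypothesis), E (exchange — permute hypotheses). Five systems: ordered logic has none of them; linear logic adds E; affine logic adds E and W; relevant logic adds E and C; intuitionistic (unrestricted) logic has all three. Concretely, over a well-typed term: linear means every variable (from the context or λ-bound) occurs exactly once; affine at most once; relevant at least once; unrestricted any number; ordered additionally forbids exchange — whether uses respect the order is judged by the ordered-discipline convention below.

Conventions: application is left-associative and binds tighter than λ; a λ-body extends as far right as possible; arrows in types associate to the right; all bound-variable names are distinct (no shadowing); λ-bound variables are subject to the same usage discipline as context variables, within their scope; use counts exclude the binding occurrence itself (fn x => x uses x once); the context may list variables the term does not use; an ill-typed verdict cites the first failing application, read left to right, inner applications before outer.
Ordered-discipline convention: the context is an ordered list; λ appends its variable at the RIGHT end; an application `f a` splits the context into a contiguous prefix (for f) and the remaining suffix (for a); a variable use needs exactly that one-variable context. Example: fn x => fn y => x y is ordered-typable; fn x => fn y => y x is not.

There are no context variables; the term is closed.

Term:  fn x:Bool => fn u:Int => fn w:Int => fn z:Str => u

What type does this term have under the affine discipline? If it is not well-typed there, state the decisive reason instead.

term : Bool -> Int -> Int -> Str -> Int
usage: x (bound) ×0; u (bound) ×1; w (bound) ×0; z (bound) ×0
left-to-right use order: u
typing: the term checks, with type Bool -> Int -> Int -> Str -> Int
all disciplines: ordered ✗ · linear ✗ · affine ✓ · relevant ✗ · unrestricted ✓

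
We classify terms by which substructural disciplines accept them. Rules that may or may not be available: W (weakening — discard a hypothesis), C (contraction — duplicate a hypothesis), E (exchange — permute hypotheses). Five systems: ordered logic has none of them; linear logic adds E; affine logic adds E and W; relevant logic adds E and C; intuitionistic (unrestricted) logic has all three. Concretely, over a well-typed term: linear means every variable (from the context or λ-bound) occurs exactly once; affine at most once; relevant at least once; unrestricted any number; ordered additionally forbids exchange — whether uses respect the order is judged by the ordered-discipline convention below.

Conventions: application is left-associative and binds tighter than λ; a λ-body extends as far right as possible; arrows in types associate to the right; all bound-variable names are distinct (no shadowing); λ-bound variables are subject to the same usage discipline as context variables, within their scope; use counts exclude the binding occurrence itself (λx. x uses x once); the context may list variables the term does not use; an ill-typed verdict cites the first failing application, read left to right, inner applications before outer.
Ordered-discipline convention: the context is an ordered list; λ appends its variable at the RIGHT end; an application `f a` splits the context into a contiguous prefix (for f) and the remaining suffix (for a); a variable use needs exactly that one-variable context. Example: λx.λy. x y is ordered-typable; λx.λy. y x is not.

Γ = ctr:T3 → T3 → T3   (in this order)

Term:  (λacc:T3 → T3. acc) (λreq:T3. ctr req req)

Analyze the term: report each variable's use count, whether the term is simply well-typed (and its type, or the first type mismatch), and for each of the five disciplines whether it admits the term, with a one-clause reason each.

use counts: ctr: 1; acc (bound): 1; req (bound): 2
order of uses: acc, ctr, req, req
typing: ✓ — T3 → T3
ordered: ✗, repeated use of req ×2
linear: ✗, repeated use of req ×2
affine: ✗, repeated use of req ×2
relevant: ✓, every one of ctr, acc, req appears
unrestricted: ✓, typability at T3 → T3 is all that's needed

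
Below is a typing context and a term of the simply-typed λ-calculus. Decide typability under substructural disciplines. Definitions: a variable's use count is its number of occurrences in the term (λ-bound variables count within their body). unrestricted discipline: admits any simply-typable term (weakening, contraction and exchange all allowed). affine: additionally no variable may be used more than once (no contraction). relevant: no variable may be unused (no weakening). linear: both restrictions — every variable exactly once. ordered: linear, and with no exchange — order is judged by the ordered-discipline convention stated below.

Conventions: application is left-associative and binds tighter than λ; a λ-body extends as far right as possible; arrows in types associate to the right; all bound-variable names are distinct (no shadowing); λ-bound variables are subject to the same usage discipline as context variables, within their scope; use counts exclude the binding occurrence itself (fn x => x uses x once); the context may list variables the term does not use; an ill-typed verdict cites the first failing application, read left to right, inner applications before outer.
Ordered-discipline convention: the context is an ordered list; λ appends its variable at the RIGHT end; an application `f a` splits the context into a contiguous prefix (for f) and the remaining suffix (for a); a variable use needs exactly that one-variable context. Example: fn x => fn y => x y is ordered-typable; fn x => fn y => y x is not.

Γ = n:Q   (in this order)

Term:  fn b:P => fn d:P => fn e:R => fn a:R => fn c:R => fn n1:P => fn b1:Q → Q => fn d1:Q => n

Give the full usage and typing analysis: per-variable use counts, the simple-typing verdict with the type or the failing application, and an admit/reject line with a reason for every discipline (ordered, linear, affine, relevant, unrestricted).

use counts: n: 1, b [bound]: 0, d [bound]: 0, e [bound]: 0, a [bound]: 0, c [bound]: 0, n1 [bound]: 0, b1 [bound]: 0, d1 [bound]: 0
uses in reading order: n
typing: well-typed — term : P → P → R → R → R → P → (Q → Q) → Q → Q
ordered: ✗, b, d, e, a, c, n1, b1, d1 left unused
linear: ✗, b, d, e, a, c, n1, b1, d1 left unused
affine: ✓, n, b, d, e, a, c, n1, b1, d1: no repeats, contraction unneeded
relevant: ✗, b, d, e, a, c, n1, b1, d1 left unused
unrestricted: ✓, type-checks (P → P → R → R → R → P → (Q → Q) → Q → Q) and nothing is barred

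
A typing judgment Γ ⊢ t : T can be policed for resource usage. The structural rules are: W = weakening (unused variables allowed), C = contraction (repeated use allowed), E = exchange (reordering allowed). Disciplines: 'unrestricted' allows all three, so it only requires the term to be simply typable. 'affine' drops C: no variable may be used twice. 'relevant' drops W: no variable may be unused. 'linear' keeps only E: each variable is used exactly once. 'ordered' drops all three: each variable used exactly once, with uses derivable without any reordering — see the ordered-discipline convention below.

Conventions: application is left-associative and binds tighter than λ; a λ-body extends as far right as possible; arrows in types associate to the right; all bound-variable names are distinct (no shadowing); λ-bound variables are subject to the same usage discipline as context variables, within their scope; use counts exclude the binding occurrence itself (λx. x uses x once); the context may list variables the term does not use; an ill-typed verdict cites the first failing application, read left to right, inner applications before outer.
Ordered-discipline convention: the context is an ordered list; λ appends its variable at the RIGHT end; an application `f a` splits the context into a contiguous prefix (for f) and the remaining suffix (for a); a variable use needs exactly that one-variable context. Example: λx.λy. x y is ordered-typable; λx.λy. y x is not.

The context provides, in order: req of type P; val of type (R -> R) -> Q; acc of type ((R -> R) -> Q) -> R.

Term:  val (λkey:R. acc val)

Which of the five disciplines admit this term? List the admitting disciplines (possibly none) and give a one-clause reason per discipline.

accepted by: unrestricted
usage: req ×0, val ×2, acc ×1, key [bound] ×0
uses in reading order: val, acc, val
typing: ✓ — Q
ordered: ✗, val ×2 used more than once (contraction); unused: req, key — weakening required
linear: ✗, val ×2 used more than once (contraction); unused: req, key — weakening required
affine: ✗, val ×2 used more than once (contraction)
relevant: ✗, unused: req, key — weakening required
unrestricted: ✓, well-typed at Q; no restrictions here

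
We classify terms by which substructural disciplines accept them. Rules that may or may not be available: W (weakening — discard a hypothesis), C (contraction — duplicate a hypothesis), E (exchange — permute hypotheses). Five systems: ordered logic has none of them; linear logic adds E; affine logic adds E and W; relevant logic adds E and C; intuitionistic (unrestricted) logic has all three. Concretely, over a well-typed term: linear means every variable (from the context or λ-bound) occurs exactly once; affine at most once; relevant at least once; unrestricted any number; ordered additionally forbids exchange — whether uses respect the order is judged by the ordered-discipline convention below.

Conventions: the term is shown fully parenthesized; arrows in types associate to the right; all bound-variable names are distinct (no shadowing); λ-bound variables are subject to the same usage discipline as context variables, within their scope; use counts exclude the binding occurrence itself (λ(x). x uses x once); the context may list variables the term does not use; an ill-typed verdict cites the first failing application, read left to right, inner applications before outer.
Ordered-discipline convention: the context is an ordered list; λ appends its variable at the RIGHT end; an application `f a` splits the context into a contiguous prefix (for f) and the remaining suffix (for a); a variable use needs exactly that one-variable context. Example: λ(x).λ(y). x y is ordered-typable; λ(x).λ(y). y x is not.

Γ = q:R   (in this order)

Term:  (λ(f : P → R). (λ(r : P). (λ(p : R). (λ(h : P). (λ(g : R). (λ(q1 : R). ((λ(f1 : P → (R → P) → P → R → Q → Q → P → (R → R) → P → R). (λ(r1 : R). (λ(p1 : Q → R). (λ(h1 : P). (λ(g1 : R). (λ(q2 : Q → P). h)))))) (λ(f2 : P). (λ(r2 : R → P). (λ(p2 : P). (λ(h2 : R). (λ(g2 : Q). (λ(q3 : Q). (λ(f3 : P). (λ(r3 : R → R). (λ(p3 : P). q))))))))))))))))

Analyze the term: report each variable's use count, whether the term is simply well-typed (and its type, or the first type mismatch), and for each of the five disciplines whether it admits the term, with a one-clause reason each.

use counts: q=1, f [bound]=0, r [bound]=0, p [bound]=0, h [bound]=1, g [bound]=0, q1 [bound]=0, f1 [bound]=0, r1 [bound]=0, p1 [bound]=0, h1 [bound]=0, g1 [bound]=0, q2 [bound]=0, f2 [bound]=0, r2 [bound]=0, p2 [bound]=0, h2 [bound]=0, g2 [bound]=0, q3 [bound]=0, f3 [bound]=0, r3 [bound]=0, p3 [bound]=0
use order (left to right): h, q
typing: well-typed — term : (P → R) → P → R → P → R → R → R → (Q → R) → P → R → (Q → P) → P
ordered ✗ (unused: f, r, p, g, q1, f1, r1, p1, h1, g1, q2, f2, r2, p2, h2, g2, q3, f3, r3, p3 — weakening required)
linear ✗ (unused: f, r, p, g, q1, f1, r1, p1, h1, g1, q2, f2, r2, p2, h2, g2, q3, f3, r3, p3 — weakening required)
affine ✓ (at most one use each (q, f, r, p, h, g, q1, f1, r1, p1, h1, g1, q2, f2, r2, p2, h2, g2, q3, f3, r3, p3))
relevant ✗ (unused: f, r, p, g, q1, f1, r1, p1, h1, g1, q2, f2, r2, p2, h2, g2, q3, f3, r3, p3 — weakening required)
unrestricted ✓ (type-checks ((P → R) → P → R → P → R → R → R → (Q → R) → P → R → (Q → P) → P) and nothing is barred)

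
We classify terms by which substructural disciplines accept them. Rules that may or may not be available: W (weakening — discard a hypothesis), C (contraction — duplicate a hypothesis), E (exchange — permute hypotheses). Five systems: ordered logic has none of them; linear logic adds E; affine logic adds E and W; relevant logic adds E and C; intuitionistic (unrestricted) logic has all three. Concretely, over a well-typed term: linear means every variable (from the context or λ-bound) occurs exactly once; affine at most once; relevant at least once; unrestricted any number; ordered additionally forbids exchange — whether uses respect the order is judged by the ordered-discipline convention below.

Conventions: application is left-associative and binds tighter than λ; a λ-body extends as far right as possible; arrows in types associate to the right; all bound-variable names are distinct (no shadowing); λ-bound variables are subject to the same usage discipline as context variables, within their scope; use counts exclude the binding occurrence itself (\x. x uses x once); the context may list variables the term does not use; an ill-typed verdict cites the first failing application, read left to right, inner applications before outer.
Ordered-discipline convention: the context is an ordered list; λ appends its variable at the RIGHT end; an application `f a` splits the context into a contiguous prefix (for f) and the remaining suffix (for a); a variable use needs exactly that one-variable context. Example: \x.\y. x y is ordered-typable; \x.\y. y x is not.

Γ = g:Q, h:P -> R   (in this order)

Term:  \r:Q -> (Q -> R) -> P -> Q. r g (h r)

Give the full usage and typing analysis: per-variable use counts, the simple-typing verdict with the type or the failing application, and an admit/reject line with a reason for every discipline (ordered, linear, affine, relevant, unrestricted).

usage: g: 1, h: 1, r [bound]: 2
left-to-right use order: r, g, h, r
typing: ill-typed: an application expects P but receives Q -> (Q -> R) -> P -> Q
ordered: ✗ — the type mismatch rejects it
linear: ✗ — not simply typable
affine: ✗ — fails simple typing
relevant: ✗ — a type mismatch blocks all five
unrestricted: ✗ — the type mismatch rejects it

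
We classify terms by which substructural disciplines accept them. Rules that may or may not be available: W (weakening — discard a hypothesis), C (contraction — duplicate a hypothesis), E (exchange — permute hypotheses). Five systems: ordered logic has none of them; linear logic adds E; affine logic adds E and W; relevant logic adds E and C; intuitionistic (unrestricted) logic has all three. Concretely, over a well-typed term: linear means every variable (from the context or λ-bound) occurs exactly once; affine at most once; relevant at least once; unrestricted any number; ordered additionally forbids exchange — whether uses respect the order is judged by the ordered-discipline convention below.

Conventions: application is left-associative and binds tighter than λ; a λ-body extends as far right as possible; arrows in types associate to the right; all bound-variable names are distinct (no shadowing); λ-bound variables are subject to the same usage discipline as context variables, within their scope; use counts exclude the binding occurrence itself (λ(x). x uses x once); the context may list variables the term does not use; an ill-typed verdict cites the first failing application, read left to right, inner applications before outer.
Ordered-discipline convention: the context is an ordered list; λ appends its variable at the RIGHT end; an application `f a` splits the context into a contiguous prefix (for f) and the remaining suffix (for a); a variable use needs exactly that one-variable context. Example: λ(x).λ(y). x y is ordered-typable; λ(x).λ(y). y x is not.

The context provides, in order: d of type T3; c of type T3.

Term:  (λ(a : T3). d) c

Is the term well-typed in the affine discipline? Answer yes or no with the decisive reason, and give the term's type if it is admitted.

yes — d, c, a: no repeats, contraction unneeded; term : T3
variable uses: d=1, c=1, a (λ-bound)=0
use order (left to right): d, c
typing: well-typed — term : T3
summary: ordered ✗; linear ✗; affine ✓; relevant ✗; unrestricted ✓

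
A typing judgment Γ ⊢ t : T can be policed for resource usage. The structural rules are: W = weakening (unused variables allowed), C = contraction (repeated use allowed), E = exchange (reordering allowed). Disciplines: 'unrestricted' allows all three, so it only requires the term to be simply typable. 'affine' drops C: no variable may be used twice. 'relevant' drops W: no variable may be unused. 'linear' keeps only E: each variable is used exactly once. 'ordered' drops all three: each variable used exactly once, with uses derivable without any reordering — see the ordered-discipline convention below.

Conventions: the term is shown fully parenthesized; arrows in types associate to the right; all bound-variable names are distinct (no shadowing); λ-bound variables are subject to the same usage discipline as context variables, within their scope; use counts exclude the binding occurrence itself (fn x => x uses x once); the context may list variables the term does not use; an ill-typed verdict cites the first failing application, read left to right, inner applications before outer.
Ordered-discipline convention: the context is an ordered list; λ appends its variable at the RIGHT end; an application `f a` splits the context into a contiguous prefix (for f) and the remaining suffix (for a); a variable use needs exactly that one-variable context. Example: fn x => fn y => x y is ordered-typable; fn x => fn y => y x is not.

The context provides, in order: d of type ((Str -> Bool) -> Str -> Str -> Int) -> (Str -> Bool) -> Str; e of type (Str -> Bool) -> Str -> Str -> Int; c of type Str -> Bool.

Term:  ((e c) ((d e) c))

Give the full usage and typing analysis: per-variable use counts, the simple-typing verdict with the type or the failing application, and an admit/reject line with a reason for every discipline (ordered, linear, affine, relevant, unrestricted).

use counts: d: 1×; e: 2×; c: 2×
left-to-right use order: e, c, d, e, c
typing: well-typed — term : Str -> Int
ordered ✗ (uses contraction: e ×2, c ×2)
linear ✗ (uses contraction: e ×2, c ×2)
affine ✗ (uses contraction: e ×2, c ×2)
relevant ✓ (d, e, c: all used, weakening unneeded)
unrestricted ✓ (type-checks (Str -> Int) and nothing is barred)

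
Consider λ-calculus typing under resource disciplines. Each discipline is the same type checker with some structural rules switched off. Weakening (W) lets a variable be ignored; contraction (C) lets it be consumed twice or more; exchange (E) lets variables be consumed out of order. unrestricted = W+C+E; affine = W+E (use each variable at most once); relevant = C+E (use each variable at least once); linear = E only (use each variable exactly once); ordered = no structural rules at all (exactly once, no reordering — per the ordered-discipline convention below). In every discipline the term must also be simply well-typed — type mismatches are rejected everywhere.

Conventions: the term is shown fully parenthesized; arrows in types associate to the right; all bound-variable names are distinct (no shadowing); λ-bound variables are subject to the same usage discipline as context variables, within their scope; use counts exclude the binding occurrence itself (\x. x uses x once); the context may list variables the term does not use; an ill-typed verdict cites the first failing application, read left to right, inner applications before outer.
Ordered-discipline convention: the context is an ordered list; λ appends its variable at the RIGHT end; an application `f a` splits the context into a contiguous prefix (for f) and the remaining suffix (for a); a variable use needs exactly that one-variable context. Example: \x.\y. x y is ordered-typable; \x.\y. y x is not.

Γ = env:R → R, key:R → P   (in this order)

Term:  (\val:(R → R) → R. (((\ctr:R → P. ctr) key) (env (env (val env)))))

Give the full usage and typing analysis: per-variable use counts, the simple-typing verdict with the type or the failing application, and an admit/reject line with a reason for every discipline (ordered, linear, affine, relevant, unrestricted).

variable uses: env ×3; key ×1; val (bound) ×1; ctr (bound) ×1
use order (left to right): ctr, key, env, env, val, env
typing: well-typed — term : ((R → R) → R) → P
ordered: ✗ — uses contraction: env ×3
linear: ✗ — uses contraction: env ×3
affine: ✗ — uses contraction: env ×3
relevant: ✓ — every one of env, key, val, ctr appears
unrestricted: ✓ — well-typed at ((R → R) → R) → P; no restrictions here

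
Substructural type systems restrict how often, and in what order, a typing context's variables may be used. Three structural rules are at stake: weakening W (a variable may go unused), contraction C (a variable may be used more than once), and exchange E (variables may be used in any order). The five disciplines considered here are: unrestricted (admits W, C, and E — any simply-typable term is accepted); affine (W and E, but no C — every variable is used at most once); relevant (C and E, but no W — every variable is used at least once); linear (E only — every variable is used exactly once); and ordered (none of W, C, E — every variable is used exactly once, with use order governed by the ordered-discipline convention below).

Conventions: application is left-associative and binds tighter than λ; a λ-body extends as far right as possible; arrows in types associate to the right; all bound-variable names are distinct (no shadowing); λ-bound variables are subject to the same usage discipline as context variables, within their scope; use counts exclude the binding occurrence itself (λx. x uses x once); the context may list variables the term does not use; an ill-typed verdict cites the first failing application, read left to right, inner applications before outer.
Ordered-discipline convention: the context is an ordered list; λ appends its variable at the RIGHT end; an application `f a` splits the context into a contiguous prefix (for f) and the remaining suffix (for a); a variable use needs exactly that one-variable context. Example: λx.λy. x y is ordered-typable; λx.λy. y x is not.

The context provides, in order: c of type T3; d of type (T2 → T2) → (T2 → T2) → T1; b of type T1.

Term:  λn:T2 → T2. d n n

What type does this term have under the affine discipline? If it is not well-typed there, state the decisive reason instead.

not well-typed under affine — needs contraction — n ×2
variable uses: c=0, d=1, b=0, n (bound)=2
order of uses: d, n, n
typing: ✓ — (T2 → T2) → T1
across the five disciplines: ordered ✗ | linear ✗ | affine ✗ | relevant ✗ | unrestricted ✓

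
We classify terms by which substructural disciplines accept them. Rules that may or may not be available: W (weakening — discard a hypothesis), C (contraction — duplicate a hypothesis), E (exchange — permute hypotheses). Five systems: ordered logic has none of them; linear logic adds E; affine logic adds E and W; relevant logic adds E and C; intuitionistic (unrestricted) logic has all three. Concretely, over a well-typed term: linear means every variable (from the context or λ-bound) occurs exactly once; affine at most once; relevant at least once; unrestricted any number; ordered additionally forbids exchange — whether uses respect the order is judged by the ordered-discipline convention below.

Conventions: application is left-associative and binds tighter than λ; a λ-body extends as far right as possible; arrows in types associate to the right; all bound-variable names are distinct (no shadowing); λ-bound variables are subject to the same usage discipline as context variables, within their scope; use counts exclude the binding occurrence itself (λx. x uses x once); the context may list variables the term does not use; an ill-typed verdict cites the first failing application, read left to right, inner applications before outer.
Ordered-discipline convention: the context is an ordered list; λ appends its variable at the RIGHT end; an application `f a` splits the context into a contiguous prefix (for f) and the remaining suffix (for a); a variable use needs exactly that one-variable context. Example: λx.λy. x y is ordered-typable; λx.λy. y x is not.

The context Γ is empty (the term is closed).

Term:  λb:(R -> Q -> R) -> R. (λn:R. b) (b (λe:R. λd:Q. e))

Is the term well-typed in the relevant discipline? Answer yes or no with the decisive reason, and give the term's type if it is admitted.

no — n, d left unused
counts: b (bound)=2; n (bound)=0; e (bound)=1; d (bound)=0
use order (left to right): b, b, e
typing: the term checks, with type ((R -> Q -> R) -> R) -> (R -> Q -> R) -> R
summary: ordered ✗; linear ✗; affine ✗; relevant ✗; unrestricted ✓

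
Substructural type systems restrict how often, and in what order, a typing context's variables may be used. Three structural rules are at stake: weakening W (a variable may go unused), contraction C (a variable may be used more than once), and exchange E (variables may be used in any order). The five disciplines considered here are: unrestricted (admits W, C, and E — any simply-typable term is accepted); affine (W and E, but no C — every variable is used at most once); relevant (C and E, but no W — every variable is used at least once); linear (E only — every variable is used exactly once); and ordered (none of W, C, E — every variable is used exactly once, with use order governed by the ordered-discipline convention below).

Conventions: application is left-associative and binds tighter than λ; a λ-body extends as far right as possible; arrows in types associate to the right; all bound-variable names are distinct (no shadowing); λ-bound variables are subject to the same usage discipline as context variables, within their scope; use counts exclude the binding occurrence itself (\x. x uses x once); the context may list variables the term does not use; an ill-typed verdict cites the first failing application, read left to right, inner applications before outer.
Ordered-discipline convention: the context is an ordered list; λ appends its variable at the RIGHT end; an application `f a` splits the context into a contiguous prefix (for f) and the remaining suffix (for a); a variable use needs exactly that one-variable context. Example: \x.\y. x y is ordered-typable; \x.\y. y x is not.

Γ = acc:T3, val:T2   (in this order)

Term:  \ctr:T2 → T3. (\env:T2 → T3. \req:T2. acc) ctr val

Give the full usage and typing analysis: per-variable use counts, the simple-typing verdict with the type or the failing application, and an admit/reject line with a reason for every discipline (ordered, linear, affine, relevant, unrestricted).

counts: acc: 1×, val: 1×, ctr (λ-bound): 1×, env (λ-bound): 0×, req (λ-bound): 0×
left-to-right use order: acc, ctr, val
typing: ✓ — (T2 → T3) → T3
ordered: ✗, env, req left unused
linear: ✗, env, req left unused
affine: ✓, at most one use each (acc, val, ctr, env, req)
relevant: ✗, env, req left unused
unrestricted: ✓, type-checks ((T2 → T3) → T3) and nothing is barred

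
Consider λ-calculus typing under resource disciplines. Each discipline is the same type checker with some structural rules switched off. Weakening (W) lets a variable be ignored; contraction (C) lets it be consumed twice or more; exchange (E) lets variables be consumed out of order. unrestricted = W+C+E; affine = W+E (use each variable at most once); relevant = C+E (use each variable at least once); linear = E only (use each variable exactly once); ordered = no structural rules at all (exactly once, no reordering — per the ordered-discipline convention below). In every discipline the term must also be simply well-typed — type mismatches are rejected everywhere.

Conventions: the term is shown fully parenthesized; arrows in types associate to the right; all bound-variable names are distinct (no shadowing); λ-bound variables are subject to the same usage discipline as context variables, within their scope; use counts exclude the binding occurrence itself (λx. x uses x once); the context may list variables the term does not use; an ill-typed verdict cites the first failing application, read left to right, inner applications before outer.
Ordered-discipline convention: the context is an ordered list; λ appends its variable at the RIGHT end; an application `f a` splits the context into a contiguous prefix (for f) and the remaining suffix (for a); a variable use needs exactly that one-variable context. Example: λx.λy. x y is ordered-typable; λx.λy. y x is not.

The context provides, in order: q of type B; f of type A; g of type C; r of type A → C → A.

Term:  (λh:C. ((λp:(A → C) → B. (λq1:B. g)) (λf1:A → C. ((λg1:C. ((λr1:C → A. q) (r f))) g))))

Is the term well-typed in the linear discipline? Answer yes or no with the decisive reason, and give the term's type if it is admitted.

no — repeated use of g ×2; unused: h, p, q1, f1, g1, r1 — weakening required
variable uses: q=1; f=1; g=2; r=1; h [bound]=0; p [bound]=0; q1 [bound]=0; f1 [bound]=0; g1 [bound]=0; r1 [bound]=0
order of uses: g, q, r, f, g
typing: well-typed at C → B → C
per-discipline verdicts: ordered ✗ | linear ✗ | affine ✗ | relevant ✗ | unrestricted ✓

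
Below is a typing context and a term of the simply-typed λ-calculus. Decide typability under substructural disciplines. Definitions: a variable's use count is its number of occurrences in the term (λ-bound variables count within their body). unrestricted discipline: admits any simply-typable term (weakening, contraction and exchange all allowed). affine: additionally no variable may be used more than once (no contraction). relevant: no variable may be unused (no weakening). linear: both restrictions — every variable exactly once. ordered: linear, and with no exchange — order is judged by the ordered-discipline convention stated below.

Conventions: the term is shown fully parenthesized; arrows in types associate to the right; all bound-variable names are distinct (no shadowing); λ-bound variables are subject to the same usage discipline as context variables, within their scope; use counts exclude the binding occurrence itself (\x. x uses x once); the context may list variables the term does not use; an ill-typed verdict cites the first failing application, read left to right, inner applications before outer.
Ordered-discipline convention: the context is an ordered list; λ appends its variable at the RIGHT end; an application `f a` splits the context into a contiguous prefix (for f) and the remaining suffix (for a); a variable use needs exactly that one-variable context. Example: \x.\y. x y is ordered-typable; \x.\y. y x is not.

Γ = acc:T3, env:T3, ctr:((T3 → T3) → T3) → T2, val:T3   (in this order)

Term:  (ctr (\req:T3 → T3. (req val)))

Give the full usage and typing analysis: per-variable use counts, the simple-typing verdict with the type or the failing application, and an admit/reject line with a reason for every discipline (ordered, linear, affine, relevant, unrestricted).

usage: acc=0, env=0, ctr=1, val=1, req [bound]=1
order of uses: ctr, req, val
typing: the term checks, with type T2
ordered: ✗ — acc, env never used (weakening)
linear: ✗ — acc, env never used (weakening)
affine: ✓ — acc, env, ctr, val, req: no repeats, contraction unneeded
relevant: ✗ — acc, env never used (weakening)
unrestricted: ✓ — simply typable at T2; W, C, E all held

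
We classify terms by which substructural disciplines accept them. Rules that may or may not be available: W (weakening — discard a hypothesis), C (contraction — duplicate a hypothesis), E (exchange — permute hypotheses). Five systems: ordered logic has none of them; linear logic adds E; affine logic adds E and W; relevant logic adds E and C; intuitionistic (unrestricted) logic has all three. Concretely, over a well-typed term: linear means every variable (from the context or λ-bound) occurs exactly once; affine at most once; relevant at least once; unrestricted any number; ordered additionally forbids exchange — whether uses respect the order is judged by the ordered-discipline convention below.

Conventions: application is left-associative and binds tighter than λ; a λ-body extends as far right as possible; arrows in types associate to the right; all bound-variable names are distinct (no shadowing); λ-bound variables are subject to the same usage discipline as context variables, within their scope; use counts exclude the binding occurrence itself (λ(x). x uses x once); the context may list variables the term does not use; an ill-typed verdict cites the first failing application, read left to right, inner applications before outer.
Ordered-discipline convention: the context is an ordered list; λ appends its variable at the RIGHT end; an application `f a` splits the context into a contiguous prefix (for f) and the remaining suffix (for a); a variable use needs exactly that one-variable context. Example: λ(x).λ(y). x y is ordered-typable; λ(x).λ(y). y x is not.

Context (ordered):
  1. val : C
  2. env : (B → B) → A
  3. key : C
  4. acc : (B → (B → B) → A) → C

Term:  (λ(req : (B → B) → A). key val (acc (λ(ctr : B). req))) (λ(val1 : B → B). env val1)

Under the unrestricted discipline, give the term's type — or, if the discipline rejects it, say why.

not well-typed under unrestricted — the type mismatch rejects it
usage: val: 1, env: 1, key: 1, acc: 1, req (λ-bound): 1, ctr (λ-bound): 0, val1 (λ-bound): 1
uses in reading order: key, val, acc, req, env, val1
typing: ill-typed: non-function type C applied to an argument
all disciplines: ordered ✗ | linear ✗ | affine ✗ | relevant ✗ | unrestricted ✗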